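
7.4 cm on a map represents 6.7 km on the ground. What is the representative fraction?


ground = 6.7 km = 670000 cm; RF denominator = ground / map = 670000 / 7.4 ≈ 90541; RF = 1:90541

1:90541


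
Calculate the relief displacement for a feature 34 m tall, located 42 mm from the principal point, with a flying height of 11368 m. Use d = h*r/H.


d = h * r / H = 34 * 42 / 11368 = 0.13 mm

0.13 mm


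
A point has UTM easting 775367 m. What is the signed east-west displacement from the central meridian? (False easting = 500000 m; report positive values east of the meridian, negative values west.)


displacement = 775367 - 500000 = 275367 m

275367 m


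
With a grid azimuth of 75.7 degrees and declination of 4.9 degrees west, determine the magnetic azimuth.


magnetic azimuth = grid azimuth - declination (east +ve)
mag_az = 75.7 - -4.9 = 80.6 degrees

80.6 degrees


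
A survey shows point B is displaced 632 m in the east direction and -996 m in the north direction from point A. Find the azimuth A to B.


az = atan2(632, -996) = 147.6 deg
adjusted to 0-360: 147.6 degrees

147.6 degrees


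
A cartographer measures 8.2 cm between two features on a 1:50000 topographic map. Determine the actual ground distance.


ground = 8.2 cm * 50000 / 100 = 4100.0 m = 4.1 km

4.1 km


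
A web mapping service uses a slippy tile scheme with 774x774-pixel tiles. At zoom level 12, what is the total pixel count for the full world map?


tiles per axis = 2^12 = 4096
total tiles = 4096^2 = 16777216
pixels per axis = 4096 * 774 = 3170304
total pixels = 3170304^2 = 10050827452416

10050827452416 pixels


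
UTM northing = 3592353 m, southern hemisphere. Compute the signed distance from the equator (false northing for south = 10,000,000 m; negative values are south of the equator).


For southern: actual = 3592353 - 10000000 = -6407647 m

-6407647 m


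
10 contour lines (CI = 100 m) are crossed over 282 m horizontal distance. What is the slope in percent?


elevation change = 10 * 100 = 1000 m
slope = 1000 / 282 * 100 = 354.6%

354.6%


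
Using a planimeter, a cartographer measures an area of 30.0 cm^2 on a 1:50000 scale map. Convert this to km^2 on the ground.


ground_area = 30.0 * (50000/100)^2 = 7500000.0 m^2 = 7.5 km^2

7.5 km^2


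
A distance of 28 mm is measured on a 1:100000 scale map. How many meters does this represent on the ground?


ground = 28 mm * 100000 / 1000 = 2800.0 m

2800.0 m


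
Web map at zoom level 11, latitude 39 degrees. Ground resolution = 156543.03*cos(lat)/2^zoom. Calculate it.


res = 156543.03 * cos(39) / 2^11 = 156543.03 * 0.77714596 / 2048 = 59.4 m/pixel

59.4 m/pixel


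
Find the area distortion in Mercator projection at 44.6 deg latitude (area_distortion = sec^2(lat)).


area_distortion = 1/cos^2(44.6) = 1.972

1.972


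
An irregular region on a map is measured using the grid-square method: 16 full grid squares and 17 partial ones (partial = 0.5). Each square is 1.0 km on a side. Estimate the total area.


effective squares = 16 + 17 * 0.5 = 24.5
area = 24.5 * 1.0 = 24.5 km^2

24.5 km^2


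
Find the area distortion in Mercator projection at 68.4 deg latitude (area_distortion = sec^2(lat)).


area_distortion = 1/cos^2(68.4) = 7.379

7.379


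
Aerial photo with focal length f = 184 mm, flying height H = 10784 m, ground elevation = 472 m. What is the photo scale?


scale = f / (H - h) = 184 mm / 10312 m = 184 / 10312000 = 1:56043

1:56043


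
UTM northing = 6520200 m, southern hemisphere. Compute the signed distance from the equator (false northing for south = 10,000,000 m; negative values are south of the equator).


For southern: actual = 6520200 - 10000000 = -3479800 m

-3479800 m


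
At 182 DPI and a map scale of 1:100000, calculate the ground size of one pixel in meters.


pixel_cm = 2.54 / 182 ≈ 0.013956 cm
ground = pixel_cm * 100000 / 100 = 2.54 * 100000 / (182 * 100) = 254000 / 18200 ≈ 13.96 m

13.96 m


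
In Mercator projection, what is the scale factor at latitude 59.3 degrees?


SF = 1 / cos(59.3) = 1 / 0.510543 = 1.959

1.959


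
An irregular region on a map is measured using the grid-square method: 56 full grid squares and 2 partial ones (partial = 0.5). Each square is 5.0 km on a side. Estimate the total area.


effective squares = 56 + 2 * 0.5 = 57.0
area = 57.0 * 25.0 = 1425.0 km^2

1425.0 km^2


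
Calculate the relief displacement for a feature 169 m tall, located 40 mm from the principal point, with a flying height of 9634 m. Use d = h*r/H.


d = h * r / H = 169 * 40 / 9634 = 0.7 mm

0.7 mm


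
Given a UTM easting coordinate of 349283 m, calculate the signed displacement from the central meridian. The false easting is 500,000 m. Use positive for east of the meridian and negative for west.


displacement = 349283 - 500000 = -150717 m

-150717 m


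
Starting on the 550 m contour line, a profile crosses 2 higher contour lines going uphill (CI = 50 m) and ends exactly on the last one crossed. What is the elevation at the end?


elevation = 550 + 2 * 50 = 650 m

650 m


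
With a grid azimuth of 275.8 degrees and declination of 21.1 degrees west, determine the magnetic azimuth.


magnetic azimuth = grid azimuth - declination (east +ve)
mag_az = 275.8 - -21.1 = 296.9 degrees

296.9 degrees


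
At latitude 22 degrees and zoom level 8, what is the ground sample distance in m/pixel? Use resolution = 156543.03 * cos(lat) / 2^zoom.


res = 156543.03 * cos(22) / 2^8 = 156543.03 * 0.92718385 / 256 = 566.97 m/pixel

566.97 m/pixel


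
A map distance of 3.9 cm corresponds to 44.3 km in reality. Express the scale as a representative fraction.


ground = 44.3 km = 4430000 cm; RF denominator = ground / map = 4430000 / 3.9 ≈ 1135897; RF = 1:1135897

1:1135897


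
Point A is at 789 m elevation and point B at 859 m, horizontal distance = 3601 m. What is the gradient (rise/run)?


gradient = (859 - 789) / 3601 = 70 / 3601 = 0.0194

0.0194


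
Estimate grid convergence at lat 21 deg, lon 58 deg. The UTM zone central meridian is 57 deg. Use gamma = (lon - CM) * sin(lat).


gamma = (58 - 57) * sin(21) = 1 * 0.358368 = 0.358 degrees

0.358 degrees


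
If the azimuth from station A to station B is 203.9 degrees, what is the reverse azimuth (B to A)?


back azimuth = (203.9 + 180) mod 360 = 23.9 degrees

23.9 degrees


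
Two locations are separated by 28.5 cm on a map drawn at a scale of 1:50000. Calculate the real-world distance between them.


ground = 28.5 cm * 50000 / 100 = 14250.0 m = 14.25 km

14.25 km


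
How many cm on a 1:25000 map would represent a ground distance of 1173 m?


map_cm = 1173 * 100 / 25000 = 4.692 cm ≈ 4.69 cm

4.69 cm


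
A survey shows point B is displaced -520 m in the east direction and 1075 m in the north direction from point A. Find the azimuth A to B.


az = atan2(-520, 1075) = -25.8 deg
adjusted to 0-360: 334.2 degrees

334.2 degrees


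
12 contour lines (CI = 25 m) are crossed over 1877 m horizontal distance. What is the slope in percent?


elevation change = 12 * 25 = 300 m
slope = 300 / 1877 * 100 = 16.0%

16.0%


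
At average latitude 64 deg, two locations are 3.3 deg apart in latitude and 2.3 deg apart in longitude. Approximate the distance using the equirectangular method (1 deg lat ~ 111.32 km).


dlat_km = 3.3 * 111.32 = 367.356
dlon_km = 2.3 * 111.32 * cos(64) ≈ 112.239
dist = sqrt(367.356^2 + 112.239^2) ≈ 384.1 km

384.1 km


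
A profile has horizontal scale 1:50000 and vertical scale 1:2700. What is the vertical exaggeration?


VE = horizontal_scale / vertical_scale = 50000 / 2700 ≈ 18.5

18.5x


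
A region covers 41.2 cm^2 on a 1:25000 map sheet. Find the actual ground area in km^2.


ground_area = 41.2 * (25000/100)^2 = 2575000.0 m^2 = 2.575 km^2

2.575 km^2


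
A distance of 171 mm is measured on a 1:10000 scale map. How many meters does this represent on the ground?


ground = 171 mm * 10000 / 1000 = 1710.0 m

1710.0 m


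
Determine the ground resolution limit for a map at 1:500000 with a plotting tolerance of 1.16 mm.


ground = 1.16 mm * 500000 / 1000 = 580.0 m

580.0 m


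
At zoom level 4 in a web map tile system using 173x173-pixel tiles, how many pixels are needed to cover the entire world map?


tiles per axis = 2^4 = 16
total tiles = 16^2 = 256
pixels per axis = 16 * 173 = 2768
total pixels = 2768^2 = 7661824

7661824 pixels


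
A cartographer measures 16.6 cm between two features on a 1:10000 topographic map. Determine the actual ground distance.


ground = 16.6 cm * 10000 / 100 = 1660.0 m = 1.66 km

1.66 km


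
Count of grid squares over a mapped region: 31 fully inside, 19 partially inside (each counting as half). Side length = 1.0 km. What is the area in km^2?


effective squares = 31 + 19 * 0.5 = 40.5
area = 40.5 * 1.0 = 40.5 km^2

40.5 km^2


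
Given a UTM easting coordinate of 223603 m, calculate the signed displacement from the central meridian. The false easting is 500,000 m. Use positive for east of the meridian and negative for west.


displacement = 223603 - 500000 = -276397 m

-276397 m


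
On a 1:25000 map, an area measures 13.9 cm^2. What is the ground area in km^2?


ground_area = 13.9 * (25000/100)^2 = 868750.0 m^2 = 0.86875 km^2 ≈ 0.869 km^2

0.869 km^2


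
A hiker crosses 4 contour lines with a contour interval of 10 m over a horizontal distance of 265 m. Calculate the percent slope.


elevation change = 4 * 10 = 40 m
slope = 40 / 265 * 100 = 15.1%

15.1%


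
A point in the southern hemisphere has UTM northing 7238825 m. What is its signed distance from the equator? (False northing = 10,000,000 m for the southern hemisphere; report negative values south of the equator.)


For southern: actual = 7238825 - 10000000 = -2761175 m

-2761175 m


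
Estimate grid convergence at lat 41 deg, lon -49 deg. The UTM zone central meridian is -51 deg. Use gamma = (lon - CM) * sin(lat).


gamma = (-49 - -51) * sin(41) = 2 * 0.656059 = 1.312 degrees

1.312 degrees


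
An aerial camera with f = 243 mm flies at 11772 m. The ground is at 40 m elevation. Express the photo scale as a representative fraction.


scale = f / (H - h) = 243 mm / 11732 m = 243 / 11732000 = 1:48280

1:48280


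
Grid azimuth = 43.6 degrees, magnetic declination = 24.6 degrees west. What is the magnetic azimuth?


magnetic azimuth = grid azimuth - declination (east +ve)
mag_az = 43.6 - -24.6 = 68.2 degrees

68.2 degrees


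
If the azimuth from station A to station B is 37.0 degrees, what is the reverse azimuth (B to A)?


back azimuth = (37.0 + 180) mod 360 = 217.0 degrees

217.0 degrees


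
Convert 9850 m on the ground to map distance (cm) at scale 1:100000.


map_cm = 9850 * 100 / 100000 = 9.85 cm

9.85 cm


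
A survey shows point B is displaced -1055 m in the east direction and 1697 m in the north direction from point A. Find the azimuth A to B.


az = atan2(-1055, 1697) = -31.9 deg
adjusted to 0-360: 328.1 degrees

328.1 degrees


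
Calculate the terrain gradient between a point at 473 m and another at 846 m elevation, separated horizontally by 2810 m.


gradient = (846 - 473) / 2810 = 373 / 2810 = 0.1327

0.1327


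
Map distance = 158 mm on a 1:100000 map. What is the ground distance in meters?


ground = 158 mm * 100000 / 1000 = 15800.0 m

15800.0 m


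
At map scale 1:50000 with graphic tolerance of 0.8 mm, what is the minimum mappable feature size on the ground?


ground = 0.8 mm * 50000 / 1000 = 40.0 m

40.0 m


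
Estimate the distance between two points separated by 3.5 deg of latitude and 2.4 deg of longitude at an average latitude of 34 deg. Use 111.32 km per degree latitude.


dlat_km = 3.5 * 111.32 = 389.62
dlon_km = 2.4 * 111.32 * cos(34) ≈ 221.492
dist = sqrt(389.62^2 + 221.492^2) ≈ 448.2 km

448.2 km


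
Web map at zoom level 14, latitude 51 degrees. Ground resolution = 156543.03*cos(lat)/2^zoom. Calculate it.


res = 156543.03 * cos(51) / 2^14 = 156543.03 * 0.62932039 / 16384 = 6.01 m/pixel

6.01 m/pixel


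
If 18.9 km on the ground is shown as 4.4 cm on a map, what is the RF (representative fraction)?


ground = 18.9 km = 1890000 cm; RF denominator = ground / map = 1890000 / 4.4 ≈ 429545; RF = 1:429545

1:429545


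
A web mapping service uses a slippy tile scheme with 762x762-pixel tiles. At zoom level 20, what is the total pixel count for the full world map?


tiles per axis = 2^20 = 1048576
total tiles = 1048576^2 = 1099511627776
pixels per axis = 1048576 * 762 = 799014912
total pixels = 799014912^2 = 638424829598367744

638424829598367744 pixels


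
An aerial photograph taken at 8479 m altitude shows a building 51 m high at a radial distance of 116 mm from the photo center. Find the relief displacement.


d = h * r / H = 51 * 116 / 8479 = 0.7 mm

0.7 mm


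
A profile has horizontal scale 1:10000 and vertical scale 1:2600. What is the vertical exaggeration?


VE = horizontal_scale / vertical_scale = 10000 / 2600 ≈ 3.8

3.8x


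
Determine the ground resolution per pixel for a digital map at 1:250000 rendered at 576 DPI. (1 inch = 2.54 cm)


pixel_cm = 2.54 / 576 ≈ 0.00441 cm
ground = pixel_cm * 250000 / 100 = 2.54 * 250000 / (576 * 100) = 635000 / 57600 ≈ 11.02 m

11.02 m


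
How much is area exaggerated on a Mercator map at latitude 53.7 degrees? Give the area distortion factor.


area_distortion = 1/cos^2(53.7) = 2.853

2.853


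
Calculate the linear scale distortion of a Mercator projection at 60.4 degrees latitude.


SF = 1 / cos(60.4) = 1 / 0.493942 = 2.025

2.025


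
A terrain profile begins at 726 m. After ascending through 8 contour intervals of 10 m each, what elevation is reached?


elevation = 726 + 8 * 10 = 806 m

806 m


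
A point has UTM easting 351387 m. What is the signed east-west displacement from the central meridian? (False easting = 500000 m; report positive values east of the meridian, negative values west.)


displacement = 351387 - 500000 = -148613 m

-148613 m


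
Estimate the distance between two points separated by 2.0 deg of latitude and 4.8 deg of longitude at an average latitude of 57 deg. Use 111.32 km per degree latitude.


dlat_km = 2.0 * 111.32 = 222.64
dlon_km = 4.8 * 111.32 * cos(57) ≈ 291.02
dist = sqrt(222.64^2 + 291.02^2) ≈ 366.4 km

366.4 km


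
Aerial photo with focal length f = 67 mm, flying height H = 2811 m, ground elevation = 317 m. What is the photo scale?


scale = f / (H - h) = 67 mm / 2494 m = 67 / 2494000 = 1:37224

1:37224


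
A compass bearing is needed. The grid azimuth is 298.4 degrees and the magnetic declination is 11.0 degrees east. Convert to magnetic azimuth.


magnetic azimuth = grid azimuth - declination (east +ve)
mag_az = 298.4 - 11.0 = 287.4 degrees

287.4 degrees


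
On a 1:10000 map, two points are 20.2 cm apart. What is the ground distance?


ground = 20.2 cm * 10000 / 100 = 2020.0 m = 2.02 km

2.02 km


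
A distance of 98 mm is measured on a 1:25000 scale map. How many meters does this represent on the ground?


ground = 98 mm * 25000 / 1000 = 2450.0 m

2450.0 m


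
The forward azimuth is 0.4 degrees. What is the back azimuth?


back azimuth = (0.4 + 180) mod 360 = 180.4 degrees

180.4 degrees


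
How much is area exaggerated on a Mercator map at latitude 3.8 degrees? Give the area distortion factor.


area_distortion = 1/cos^2(3.8) = 1.004

1.004


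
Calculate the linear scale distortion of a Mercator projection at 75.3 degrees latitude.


SF = 1 / cos(75.3) = 1 / 0.253758 = 3.941

3.941


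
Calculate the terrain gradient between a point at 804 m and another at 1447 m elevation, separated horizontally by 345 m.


gradient = (1447 - 804) / 345 = 643 / 345 = 1.8638

1.8638


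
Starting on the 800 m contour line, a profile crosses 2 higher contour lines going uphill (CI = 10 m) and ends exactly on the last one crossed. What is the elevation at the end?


elevation = 800 + 2 * 10 = 820 m

820 m


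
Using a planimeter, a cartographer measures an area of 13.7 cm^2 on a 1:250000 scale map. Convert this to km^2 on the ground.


ground_area = 13.7 * (250000/100)^2 = 85625000.0 m^2 = 85.625 km^2

85.625 km^2


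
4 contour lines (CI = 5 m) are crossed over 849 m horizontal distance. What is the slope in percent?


elevation change = 4 * 5 = 20 m
slope = 20 / 849 * 100 = 2.4%

2.4%


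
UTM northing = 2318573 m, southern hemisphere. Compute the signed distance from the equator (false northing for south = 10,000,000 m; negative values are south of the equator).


For southern: actual = 2318573 - 10000000 = -7681427 m

-7681427 m


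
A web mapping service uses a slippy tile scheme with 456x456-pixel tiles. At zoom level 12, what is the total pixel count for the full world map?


tiles per axis = 2^12 = 4096
total tiles = 4096^2 = 16777216
pixels per axis = 4096 * 456 = 1867776
total pixels = 1867776^2 = 3488587186176

3488587186176 pixels


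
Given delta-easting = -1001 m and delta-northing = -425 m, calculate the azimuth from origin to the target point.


az = atan2(-1001, -425) = -113.0 deg
adjusted to 0-360: 247.0 degrees

247.0 degrees


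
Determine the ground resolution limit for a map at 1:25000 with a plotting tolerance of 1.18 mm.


ground = 1.18 mm * 25000 / 1000 = 29.5 m

29.5 m


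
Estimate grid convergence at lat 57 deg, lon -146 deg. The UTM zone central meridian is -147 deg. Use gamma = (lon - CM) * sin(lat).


gamma = (-146 - -147) * sin(57) = 1 * 0.838671 = 0.839 degrees

0.839 degrees


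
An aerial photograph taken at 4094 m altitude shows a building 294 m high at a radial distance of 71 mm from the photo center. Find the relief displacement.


d = h * r / H = 294 * 71 / 4094 = 5.1 mm

5.1 mm


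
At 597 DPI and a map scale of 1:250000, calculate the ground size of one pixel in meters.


pixel_cm = 2.54 / 597 ≈ 0.004255 cm
ground = pixel_cm * 250000 / 100 = 2.54 * 250000 / (597 * 100) = 635000 / 59700 ≈ 10.64 m

10.64 m


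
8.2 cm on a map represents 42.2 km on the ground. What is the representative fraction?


ground = 42.2 km = 4220000 cm; RF denominator = ground / map = 4220000 / 8.2 ≈ 514634; RF = 1:514634

1:514634


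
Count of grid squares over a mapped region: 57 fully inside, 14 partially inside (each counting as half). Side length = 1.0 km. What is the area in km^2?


effective squares = 57 + 14 * 0.5 = 64.0
area = 64.0 * 1.0 = 64.0 km^2

64.0 km^2


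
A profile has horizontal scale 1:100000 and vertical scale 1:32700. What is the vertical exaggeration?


VE = horizontal_scale / vertical_scale = 100000 / 32700 ≈ 3.1

3.1x


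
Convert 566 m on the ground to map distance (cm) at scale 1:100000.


map_cm = 566 * 100 / 100000 = 0.566 cm ≈ 0.57 cm

0.57 cm


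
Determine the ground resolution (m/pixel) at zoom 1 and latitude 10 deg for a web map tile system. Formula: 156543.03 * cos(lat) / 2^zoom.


res = 156543.03 * cos(10) / 2^1 = 156543.03 * 0.98480775 / 2 = 77082.39 m/pixel

77082.39 m/pixel


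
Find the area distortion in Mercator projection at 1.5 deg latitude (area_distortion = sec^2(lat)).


area_distortion = 1/cos^2(1.5) = 1.001

1.001


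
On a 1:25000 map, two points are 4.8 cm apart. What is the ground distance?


ground = 4.8 cm * 25000 / 100 = 1200.0 m = 1.2 km

1.2 km


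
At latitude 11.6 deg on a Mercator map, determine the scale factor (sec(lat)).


SF = 1 / cos(11.6) = 1 / 0.979575 = 1.021

1.021


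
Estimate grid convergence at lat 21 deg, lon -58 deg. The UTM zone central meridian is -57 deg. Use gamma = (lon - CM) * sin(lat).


gamma = (-58 - -57) * sin(21) = -1 * 0.358368 = -0.358 degrees

-0.358 degrees


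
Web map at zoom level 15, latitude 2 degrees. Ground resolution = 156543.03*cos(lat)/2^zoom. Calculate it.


res = 156543.03 * cos(2) / 2^15 = 156543.03 * 0.99939083 / 32768 = 4.77 m/pixel

4.77 m/pixel


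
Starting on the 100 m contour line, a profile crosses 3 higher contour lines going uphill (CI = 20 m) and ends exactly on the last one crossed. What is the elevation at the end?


elevation = 100 + 3 * 20 = 160 m

160 m


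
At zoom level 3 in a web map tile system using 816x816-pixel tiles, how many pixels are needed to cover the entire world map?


tiles per axis = 2^3 = 8
total tiles = 8^2 = 64
pixels per axis = 8 * 816 = 6528
total pixels = 6528^2 = 42614784

42614784 pixels


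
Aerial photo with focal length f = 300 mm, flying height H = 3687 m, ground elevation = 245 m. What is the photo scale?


scale = f / (H - h) = 300 mm / 3442 m = 300 / 3442000 = 1:11473

1:11473


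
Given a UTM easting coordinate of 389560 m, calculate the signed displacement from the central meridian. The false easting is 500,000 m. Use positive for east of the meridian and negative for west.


displacement = 389560 - 500000 = -110440 m

-110440 m


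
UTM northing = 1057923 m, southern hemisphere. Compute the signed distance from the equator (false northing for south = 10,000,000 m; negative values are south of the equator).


For southern: actual = 1057923 - 10000000 = -8942077 m

-8942077 m


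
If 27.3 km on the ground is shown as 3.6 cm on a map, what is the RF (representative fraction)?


ground = 27.3 km = 2730000 cm; RF denominator = ground / map = 2730000 / 3.6 ≈ 758333; RF = 1:758333

1:758333


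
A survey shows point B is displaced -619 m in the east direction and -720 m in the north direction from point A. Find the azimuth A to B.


az = atan2(-619, -720) = -139.3 deg
adjusted to 0-360: 220.7 degrees

220.7 degrees


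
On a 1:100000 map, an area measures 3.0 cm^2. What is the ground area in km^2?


ground_area = 3.0 * (100000/100)^2 = 3000000.0 m^2 = 3.0 km^2

3.0 km^2


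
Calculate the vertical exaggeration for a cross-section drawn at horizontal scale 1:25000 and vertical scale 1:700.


VE = horizontal_scale / vertical_scale = 25000 / 700 ≈ 35.7

35.7x


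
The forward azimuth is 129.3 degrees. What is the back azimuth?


back azimuth = (129.3 + 180) mod 360 = 309.3 degrees

309.3 degrees


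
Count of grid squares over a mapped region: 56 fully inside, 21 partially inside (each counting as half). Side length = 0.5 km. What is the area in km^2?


effective squares = 56 + 21 * 0.5 = 66.5
area = 66.5 * 0.25 = 16.625 km^2

16.625 km^2


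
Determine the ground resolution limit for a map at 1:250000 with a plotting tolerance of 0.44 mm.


ground = 0.44 mm * 250000 / 1000 = 110.0 m

110.0 m


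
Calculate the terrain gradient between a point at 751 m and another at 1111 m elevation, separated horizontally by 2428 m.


gradient = (1111 - 751) / 2428 = 360 / 2428 = 0.1483

0.1483


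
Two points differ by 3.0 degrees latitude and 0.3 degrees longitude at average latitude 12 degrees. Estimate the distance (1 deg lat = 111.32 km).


dlat_km = 3.0 * 111.32 = 333.96
dlon_km = 0.3 * 111.32 * cos(12) ≈ 32.666
dist = sqrt(333.96^2 + 32.666^2) ≈ 335.6 km

335.6 km


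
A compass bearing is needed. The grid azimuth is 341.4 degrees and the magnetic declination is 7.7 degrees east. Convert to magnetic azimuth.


magnetic azimuth = grid azimuth - declination (east +ve)
mag_az = 341.4 - 7.7 = 333.7 degrees

333.7 degrees


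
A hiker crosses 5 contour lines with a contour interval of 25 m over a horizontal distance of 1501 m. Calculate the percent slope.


elevation change = 5 * 25 = 125 m
slope = 125 / 1501 * 100 = 8.3%

8.3%


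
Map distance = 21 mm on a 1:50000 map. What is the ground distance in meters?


ground = 21 mm * 50000 / 1000 = 1050.0 m

1050.0 m


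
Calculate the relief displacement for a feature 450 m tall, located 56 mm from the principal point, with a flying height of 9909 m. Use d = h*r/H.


d = h * r / H = 450 * 56 / 9909 = 2.54 mm

2.54 mm


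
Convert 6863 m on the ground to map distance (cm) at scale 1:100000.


map_cm = 6863 * 100 / 100000 = 6.863 cm ≈ 6.86 cm

6.86 cm


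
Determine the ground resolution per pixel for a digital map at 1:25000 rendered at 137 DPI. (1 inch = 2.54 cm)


pixel_cm = 2.54 / 137 ≈ 0.01854 cm
ground = pixel_cm * 25000 / 100 = 2.54 * 25000 / (137 * 100) = 63500 / 13700 ≈ 4.64 m

4.64 m


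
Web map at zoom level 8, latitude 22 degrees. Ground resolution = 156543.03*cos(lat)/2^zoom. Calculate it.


res = 156543.03 * cos(22) / 2^8 = 156543.03 * 0.92718385 / 256 = 566.97 m/pixel

566.97 m/pixel


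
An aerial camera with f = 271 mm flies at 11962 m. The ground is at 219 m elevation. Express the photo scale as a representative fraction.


scale = f / (H - h) = 271 mm / 11743 m = 271 / 11743000 = 1:43332

1:43332


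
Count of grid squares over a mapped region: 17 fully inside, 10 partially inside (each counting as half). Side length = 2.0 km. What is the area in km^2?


effective squares = 17 + 10 * 0.5 = 22.0
area = 22.0 * 4.0 = 88.0 km^2

88.0 km^2


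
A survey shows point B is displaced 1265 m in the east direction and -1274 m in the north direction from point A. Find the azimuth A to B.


az = atan2(1265, -1274) = 135.2 deg
adjusted to 0-360: 135.2 degrees

135.2 degrees


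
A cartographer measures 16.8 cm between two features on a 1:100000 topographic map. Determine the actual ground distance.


ground = 16.8 cm * 100000 / 100 = 16800.0 m = 16.8 km

16.8 km


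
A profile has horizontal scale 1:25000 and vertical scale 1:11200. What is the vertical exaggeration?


VE = horizontal_scale / vertical_scale = 25000 / 11200 ≈ 2.2

2.2x


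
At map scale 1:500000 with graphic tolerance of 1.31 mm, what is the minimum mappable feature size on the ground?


ground = 1.31 mm * 500000 / 1000 = 655.0 m

655.0 m


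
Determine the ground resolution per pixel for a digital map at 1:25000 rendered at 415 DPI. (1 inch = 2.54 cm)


pixel_cm = 2.54 / 415 ≈ 0.00612 cm
ground = pixel_cm * 25000 / 100 = 2.54 * 25000 / (415 * 100) = 63500 / 41500 ≈ 1.53 m

1.53 m


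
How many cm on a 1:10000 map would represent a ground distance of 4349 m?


map_cm = 4349 * 100 / 10000 = 43.49 cm

43.49 cm


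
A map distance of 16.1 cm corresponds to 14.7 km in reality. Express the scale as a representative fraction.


ground = 14.7 km = 1470000 cm; RF denominator = ground / map = 1470000 / 16.1 ≈ 91304; RF = 1:91304

1:91304


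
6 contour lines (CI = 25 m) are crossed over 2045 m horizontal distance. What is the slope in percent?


elevation change = 6 * 25 = 150 m
slope = 150 / 2045 * 100 = 7.3%

7.3%


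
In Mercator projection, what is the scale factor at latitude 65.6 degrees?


SF = 1 / cos(65.6) = 1 / 0.413104 = 2.421

2.421


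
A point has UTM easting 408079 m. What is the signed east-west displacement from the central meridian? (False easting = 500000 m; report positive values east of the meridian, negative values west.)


displacement = 408079 - 500000 = -91921 m

-91921 m


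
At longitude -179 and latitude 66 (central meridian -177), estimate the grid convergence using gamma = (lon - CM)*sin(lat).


gamma = (-179 - -177) * sin(66) = -2 * 0.913545 = -1.827 degrees

-1.827 degrees


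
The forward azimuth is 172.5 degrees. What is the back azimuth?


back azimuth = (172.5 + 180) mod 360 = 352.5 degrees

352.5 degrees


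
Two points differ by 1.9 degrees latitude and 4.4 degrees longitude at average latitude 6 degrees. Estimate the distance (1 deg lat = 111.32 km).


dlat_km = 1.9 * 111.32 = 211.508
dlon_km = 4.4 * 111.32 * cos(6) ≈ 487.125
dist = sqrt(211.508^2 + 487.125^2) ≈ 531.1 km

531.1 km


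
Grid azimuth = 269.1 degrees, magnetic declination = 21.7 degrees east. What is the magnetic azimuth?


magnetic azimuth = grid azimuth - declination (east +ve)
mag_az = 269.1 - 21.7 = 247.4 degrees

247.4 degrees


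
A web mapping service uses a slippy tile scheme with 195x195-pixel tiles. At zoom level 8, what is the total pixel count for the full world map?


tiles per axis = 2^8 = 256
total tiles = 256^2 = 65536
pixels per axis = 256 * 195 = 49920
total pixels = 49920^2 = 2492006400

2492006400 pixels


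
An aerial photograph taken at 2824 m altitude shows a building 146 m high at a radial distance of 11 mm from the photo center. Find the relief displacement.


d = h * r / H = 146 * 11 / 2824 = 0.57 mm

0.57 mm


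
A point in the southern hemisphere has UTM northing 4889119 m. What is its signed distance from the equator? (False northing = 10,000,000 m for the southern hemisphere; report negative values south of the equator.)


For southern: actual = 4889119 - 10000000 = -5110881 m

-5110881 m


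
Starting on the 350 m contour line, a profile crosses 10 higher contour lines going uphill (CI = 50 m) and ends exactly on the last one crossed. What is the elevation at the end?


elevation = 350 + 10 * 50 = 850 m

850 m


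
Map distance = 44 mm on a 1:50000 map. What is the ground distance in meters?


ground = 44 mm * 50000 / 1000 = 2200.0 m

2200.0 m


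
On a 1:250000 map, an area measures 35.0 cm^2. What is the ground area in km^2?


ground_area = 35.0 * (250000/100)^2 = 218750000.0 m^2 = 218.75 km^2

218.75 km^2


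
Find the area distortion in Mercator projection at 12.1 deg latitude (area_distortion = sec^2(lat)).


area_distortion = 1/cos^2(12.1) = 1.046

1.046


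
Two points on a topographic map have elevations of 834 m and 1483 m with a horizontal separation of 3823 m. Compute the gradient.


gradient = (1483 - 834) / 3823 = 649 / 3823 = 0.1698

0.1698


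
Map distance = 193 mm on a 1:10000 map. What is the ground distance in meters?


ground = 193 mm * 10000 / 1000 = 1930.0 m

1930.0 m


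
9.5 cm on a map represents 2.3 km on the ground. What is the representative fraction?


ground = 2.3 km = 230000 cm; RF denominator = ground / map = 230000 / 9.5 ≈ 24211; RF = 1:24211

1:24211


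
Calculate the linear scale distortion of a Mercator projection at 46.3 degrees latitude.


SF = 1 / cos(46.3) = 1 / 0.690882 = 1.447

1.447


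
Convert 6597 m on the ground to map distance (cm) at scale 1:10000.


map_cm = 6597 * 100 / 10000 = 65.97 cm

65.97 cm


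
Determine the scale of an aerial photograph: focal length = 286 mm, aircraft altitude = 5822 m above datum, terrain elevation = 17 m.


scale = f / (H - h) = 286 mm / 5805 m = 286 / 5805000 = 1:20297

1:20297


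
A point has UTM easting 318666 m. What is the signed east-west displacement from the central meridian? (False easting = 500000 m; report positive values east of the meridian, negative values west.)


displacement = 318666 - 500000 = -181334 m

-181334 m


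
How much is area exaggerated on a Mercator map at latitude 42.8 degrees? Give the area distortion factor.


area_distortion = 1/cos^2(42.8) = 1.857

1.857


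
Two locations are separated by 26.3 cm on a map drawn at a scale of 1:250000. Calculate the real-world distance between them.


ground = 26.3 cm * 250000 / 100 = 65750.0 m = 65.75 km

65.75 km


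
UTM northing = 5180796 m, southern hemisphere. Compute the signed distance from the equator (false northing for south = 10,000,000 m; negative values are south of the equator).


For southern: actual = 5180796 - 10000000 = -4819204 m

-4819204 m


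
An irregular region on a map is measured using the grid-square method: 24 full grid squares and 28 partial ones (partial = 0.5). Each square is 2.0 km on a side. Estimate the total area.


effective squares = 24 + 28 * 0.5 = 38.0
area = 38.0 * 4.0 = 152.0 km^2

152.0 km^2


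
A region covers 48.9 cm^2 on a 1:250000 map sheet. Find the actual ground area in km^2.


ground_area = 48.9 * (250000/100)^2 = 305625000.0 m^2 = 305.625 km^2

305.625 km^2


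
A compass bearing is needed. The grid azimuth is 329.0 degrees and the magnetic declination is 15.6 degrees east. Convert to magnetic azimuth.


magnetic azimuth = grid azimuth - declination (east +ve)
mag_az = 329.0 - 15.6 = 313.4 degrees

313.4 degrees


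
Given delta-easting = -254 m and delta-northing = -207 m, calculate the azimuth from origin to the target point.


az = atan2(-254, -207) = -129.2 deg
adjusted to 0-360: 230.8 degrees

230.8 degrees


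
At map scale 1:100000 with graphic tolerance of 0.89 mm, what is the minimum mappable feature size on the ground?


ground = 0.89 mm * 100000 / 1000 = 89.0 m

89.0 m


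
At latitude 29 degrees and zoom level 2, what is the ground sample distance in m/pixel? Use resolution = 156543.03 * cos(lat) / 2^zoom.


res = 156543.03 * cos(29) / 2^2 = 156543.03 * 0.87461971 / 4 = 34228.9 m/pixel

34228.9 m/pixel


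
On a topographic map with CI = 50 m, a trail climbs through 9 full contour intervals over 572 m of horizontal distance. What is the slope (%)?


elevation change = 9 * 50 = 450 m
slope = 450 / 572 * 100 = 78.7%

78.7%


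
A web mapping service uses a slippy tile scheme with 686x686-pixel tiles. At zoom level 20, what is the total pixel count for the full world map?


tiles per axis = 2^20 = 1048576
total tiles = 1048576^2 = 1099511627776
pixels per axis = 1048576 * 686 = 719323136
total pixels = 719323136^2 = 517425773984874496

517425773984874496 pixels


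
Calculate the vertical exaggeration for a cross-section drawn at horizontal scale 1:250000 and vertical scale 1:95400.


VE = horizontal_scale / vertical_scale = 250000 / 95400 ≈ 2.6

2.6x


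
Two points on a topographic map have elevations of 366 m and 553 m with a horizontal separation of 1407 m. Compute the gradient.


gradient = (553 - 366) / 1407 = 187 / 1407 = 0.1329

0.1329


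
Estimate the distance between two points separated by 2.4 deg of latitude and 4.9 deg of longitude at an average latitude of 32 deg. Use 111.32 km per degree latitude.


dlat_km = 2.4 * 111.32 = 267.168
dlon_km = 4.9 * 111.32 * cos(32) ≈ 462.583
dist = sqrt(267.168^2 + 462.583^2) ≈ 534.2 km

534.2 km


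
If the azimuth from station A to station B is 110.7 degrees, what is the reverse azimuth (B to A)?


back azimuth = (110.7 + 180) mod 360 = 290.7 degrees

290.7 degrees


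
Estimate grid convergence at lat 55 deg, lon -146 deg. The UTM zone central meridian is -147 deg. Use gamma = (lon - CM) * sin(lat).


gamma = (-146 - -147) * sin(55) = 1 * 0.819152 = 0.819 degrees

0.819 degrees


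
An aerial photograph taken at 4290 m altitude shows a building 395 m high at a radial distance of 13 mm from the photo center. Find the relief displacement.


d = h * r / H = 395 * 13 / 4290 = 1.2 mm

1.2 mm


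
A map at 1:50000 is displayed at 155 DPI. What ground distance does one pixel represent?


pixel_cm = 2.54 / 155 ≈ 0.016387 cm
ground = pixel_cm * 50000 / 100 = 2.54 * 50000 / (155 * 100) = 127000 / 15500 ≈ 8.19 m

8.19 m


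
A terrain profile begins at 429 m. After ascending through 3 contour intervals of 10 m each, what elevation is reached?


elevation = 429 + 3 * 10 = 459 m

459 m


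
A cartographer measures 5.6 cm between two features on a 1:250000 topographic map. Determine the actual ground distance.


ground = 5.6 cm * 250000 / 100 = 14000.0 m = 14.0 km

14.0 km


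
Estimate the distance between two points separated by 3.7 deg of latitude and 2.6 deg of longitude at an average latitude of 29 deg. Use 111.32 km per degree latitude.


dlat_km = 3.7 * 111.32 = 411.884
dlon_km = 2.6 * 111.32 * cos(29) ≈ 253.143
dist = sqrt(411.884^2 + 253.143^2) ≈ 483.5 km

483.5 km


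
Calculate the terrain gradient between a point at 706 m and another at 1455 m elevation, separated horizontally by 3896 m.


gradient = (1455 - 706) / 3896 = 749 / 3896 = 0.1922

0.1922


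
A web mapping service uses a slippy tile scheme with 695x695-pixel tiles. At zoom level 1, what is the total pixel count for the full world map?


tiles per axis = 2^1 = 2
total tiles = 2^2 = 4
pixels per axis = 2 * 695 = 1390
total pixels = 1390^2 = 1932100

1932100 pixels


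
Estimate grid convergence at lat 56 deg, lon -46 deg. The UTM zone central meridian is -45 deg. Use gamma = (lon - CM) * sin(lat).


gamma = (-46 - -45) * sin(56) = -1 * 0.829038 = -0.829 degrees

-0.829 degrees


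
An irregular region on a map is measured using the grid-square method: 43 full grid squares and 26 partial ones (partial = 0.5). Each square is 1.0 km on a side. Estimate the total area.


effective squares = 43 + 26 * 0.5 = 56.0
area = 56.0 * 1.0 = 56.0 km^2

56.0 km^2


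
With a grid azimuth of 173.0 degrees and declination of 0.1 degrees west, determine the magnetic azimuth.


magnetic azimuth = grid azimuth - declination (east +ve)
mag_az = 173.0 - -0.1 = 173.1 degrees

173.1 degrees


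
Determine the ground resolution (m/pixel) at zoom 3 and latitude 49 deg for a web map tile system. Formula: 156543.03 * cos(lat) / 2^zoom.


res = 156543.03 * cos(49) / 2^3 = 156543.03 * 0.65605903 / 8 = 12837.68 m/pixel

12837.68 m/pixel


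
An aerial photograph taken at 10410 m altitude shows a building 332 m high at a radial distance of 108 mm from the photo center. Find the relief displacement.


d = h * r / H = 332 * 108 / 10410 = 3.44 mm

3.44 mm


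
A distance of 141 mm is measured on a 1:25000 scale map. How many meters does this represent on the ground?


ground = 141 mm * 25000 / 1000 = 3525.0 m

3525.0 m


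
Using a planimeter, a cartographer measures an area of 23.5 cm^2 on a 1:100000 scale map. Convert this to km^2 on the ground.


ground_area = 23.5 * (100000/100)^2 = 23500000.0 m^2 = 23.5 km^2

23.5 km^2


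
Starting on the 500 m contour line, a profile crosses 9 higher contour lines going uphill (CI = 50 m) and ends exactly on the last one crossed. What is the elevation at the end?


elevation = 500 + 9 * 50 = 950 m

950 m


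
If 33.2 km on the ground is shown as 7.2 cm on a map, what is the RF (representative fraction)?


ground = 33.2 km = 3320000 cm; RF denominator = ground / map = 3320000 / 7.2 ≈ 461111; RF = 1:461111

1:461111


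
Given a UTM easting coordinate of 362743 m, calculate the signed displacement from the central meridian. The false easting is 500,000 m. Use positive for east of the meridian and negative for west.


displacement = 362743 - 500000 = -137257 m

-137257 m


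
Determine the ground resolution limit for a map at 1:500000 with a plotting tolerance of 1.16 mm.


ground = 1.16 mm * 500000 / 1000 = 580.0 m

580.0 m


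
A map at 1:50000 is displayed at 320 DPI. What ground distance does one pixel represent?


pixel_cm = 2.54 / 320 ≈ 0.007938 cm
ground = pixel_cm * 50000 / 100 = 2.54 * 50000 / (320 * 100) = 127000 / 32000 ≈ 3.97 m

3.97 m


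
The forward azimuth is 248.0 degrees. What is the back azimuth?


back azimuth = (248.0 + 180) mod 360 = 68.0 degrees

68.0 degrees


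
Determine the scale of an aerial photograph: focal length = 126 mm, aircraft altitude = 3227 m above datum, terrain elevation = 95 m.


scale = f / (H - h) = 126 mm / 3132 m = 126 / 3132000 = 1:24857

1:24857


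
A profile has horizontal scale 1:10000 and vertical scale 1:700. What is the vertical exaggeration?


VE = horizontal_scale / vertical_scale = 10000 / 700 ≈ 14.3

14.3x


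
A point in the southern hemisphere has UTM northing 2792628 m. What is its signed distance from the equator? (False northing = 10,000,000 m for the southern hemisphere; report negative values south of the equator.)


For southern: actual = 2792628 - 10000000 = -7207372 m

-7207372 m
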